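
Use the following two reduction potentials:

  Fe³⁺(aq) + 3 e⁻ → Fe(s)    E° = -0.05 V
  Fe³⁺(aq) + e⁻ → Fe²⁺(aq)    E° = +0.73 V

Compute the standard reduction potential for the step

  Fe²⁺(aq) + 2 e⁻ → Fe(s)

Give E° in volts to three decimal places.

Sequential free energies add, so n₃E°₃ = n₁E°₁ + n₂E°₂.
With n₃ = 3, and the known step contributing 1×(+0.73) V, the unknown satisfies 2·E° = 3×(-0.05) − 1×(+0.73) = -0.880.
E° = -0.880 / 2 = -0.440 V.

-0.440 V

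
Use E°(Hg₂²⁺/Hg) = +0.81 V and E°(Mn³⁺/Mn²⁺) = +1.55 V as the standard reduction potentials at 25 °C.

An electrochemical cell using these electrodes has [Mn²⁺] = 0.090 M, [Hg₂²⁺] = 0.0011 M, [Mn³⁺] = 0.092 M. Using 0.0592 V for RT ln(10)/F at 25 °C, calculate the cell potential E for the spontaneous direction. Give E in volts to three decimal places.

+0.828 V

Mn³⁺/Mn²⁺ is the cathode (higher E°), Hg₂²⁺/Hg the anode: E°cell = +1.55 − (+0.81) = +0.74 V, n = 2.
Overall: 2 Mn³⁺(aq) + 2 Hg(l) → 2 Mn²⁺(aq) + Hg₂²⁺(aq)
Q = [Mn²⁺]^2·[Hg₂²⁺] / ([Mn³⁺]^2); log Q = -2.978.
E = E° − (0.0592/n) log Q = +0.74 − (0.0592/2)(-2.978) = +0.828 V.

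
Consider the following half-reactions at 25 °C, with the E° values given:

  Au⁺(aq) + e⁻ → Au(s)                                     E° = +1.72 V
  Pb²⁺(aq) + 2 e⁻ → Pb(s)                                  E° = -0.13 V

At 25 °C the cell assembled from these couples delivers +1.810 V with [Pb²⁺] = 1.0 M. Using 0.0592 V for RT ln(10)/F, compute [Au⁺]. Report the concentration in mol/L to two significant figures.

Au⁺/Au is the cathode, Pb²⁺/Pb the anode: E°cell = +1.85 V, n = 2.
Overall reaction: 2 Au⁺(aq) + Pb(s) → 2 Au(s) + Pb²⁺(aq); Q = [Pb²⁺]^1/[Au⁺]^2.
From E = E° − (0.0592/n) log Q: log Q = (E° − E)·n/0.0592 = (+1.85 − (+1.810))·2/0.0592 = 1.3514.
So 2·log[Au⁺] = 1·log(1) − log Q = 0.0000 − (1.3514) = -1.3514; log[Au⁺] = -1.3514 / 2 = -0.6757; [Au⁺] = 10^(-0.6757) ≈ 0.21 M.

0.21 M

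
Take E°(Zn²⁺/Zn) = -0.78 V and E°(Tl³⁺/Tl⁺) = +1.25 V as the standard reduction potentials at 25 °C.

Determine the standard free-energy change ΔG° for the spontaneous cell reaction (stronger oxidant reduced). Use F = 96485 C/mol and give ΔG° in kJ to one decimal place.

Tl³⁺/Tl⁺ (E° = +1.25 V) is the cathode; Zn²⁺/Zn (E° = -0.78 V) is the anode, so E°cell = +2.03 V.
Balancing electrons gives n = 2 (lcm of 2 and 2).
ΔG° = −nFE° = −(2)(96485)(+2.03) = -391,729 J = -391.7 kJ.

-391.7 kJ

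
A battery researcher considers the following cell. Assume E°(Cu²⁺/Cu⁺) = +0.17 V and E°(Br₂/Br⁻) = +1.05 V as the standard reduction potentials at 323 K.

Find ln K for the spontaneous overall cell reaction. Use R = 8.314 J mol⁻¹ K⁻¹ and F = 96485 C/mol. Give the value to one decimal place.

Cathode: Br₂/Br⁻; anode: Cu²⁺/Cu⁺. E°cell = (+1.05) − (+0.17) = +0.88 V, with n = 2.
ΔG° = −nFE° = −RT ln K, so ln K = nFE°/(RT) = (2)(96485)(+0.88) / ((8.314)(323)) = 63.235.

63.2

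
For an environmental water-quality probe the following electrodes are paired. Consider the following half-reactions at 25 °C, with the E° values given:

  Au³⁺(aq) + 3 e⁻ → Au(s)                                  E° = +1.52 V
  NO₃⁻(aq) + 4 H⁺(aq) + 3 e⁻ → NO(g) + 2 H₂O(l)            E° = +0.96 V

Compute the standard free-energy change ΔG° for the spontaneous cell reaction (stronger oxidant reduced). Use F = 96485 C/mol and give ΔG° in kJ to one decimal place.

Au³⁺/Au (E° = +1.52 V) is the cathode; NO₃⁻/NO (E° = +0.96 V) is the anode, so E°cell = +0.56 V.
Balancing electrons gives n = 3 (lcm of 3 and 3).
ΔG° = −nFE° = −(3)(96485)(+0.56) = -162,095 J = -162.1 kJ.

-162.1 kJ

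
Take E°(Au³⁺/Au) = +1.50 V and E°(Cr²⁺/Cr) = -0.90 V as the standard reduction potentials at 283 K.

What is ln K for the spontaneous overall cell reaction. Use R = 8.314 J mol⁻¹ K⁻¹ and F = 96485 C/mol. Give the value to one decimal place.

Cathode: Au³⁺/Au; anode: Cr²⁺/Cr. E°cell = (+1.50) − (-0.90) = +2.40 V, with n = 6.
ΔG° = −nFE° = −RT ln K, so ln K = nFE°/(RT) = (6)(96485)(+2.40) / ((8.314)(283)) = 590.508.

590.5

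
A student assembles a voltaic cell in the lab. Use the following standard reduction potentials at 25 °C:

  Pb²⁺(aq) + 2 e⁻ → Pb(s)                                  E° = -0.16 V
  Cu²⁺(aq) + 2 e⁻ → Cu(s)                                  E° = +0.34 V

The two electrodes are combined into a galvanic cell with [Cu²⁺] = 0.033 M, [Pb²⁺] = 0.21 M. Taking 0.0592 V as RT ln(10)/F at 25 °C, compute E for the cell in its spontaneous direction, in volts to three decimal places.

Cu²⁺/Cu is the cathode (higher E°), Pb²⁺/Pb the anode: E°cell = +0.34 − (-0.16) = +0.50 V, n = 2.
Overall: Cu²⁺(aq) + Pb(s) → Cu(s) + Pb²⁺(aq)
Q = [Pb²⁺] / ([Cu²⁺]); log Q = 0.804.
E = E° − (0.0592/n) log Q = +0.50 − (0.0592/2)(0.804) = +0.476 V.

+0.476 V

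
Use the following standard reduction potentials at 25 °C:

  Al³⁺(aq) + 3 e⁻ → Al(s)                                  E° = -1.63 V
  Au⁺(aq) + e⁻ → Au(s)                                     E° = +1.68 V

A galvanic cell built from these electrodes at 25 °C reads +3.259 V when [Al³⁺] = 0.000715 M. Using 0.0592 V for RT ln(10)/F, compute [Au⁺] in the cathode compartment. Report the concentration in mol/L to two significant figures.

0.012 M

Au⁺/Au is the cathode, Al³⁺/Al the anode: E°cell = +3.31 V, n = 3.
Overall reaction: 3 Au⁺(aq) + Al(s) → 3 Au(s) + Al³⁺(aq); Q = [Al³⁺]^1/[Au⁺]^3.
From E = E° − (0.0592/n) log Q: log Q = (E° − E)·n/0.0592 = (+3.31 − (+3.259))·3/0.0592 = 2.5845.
So 3·log[Au⁺] = 1·log(0.000715) − log Q = -3.1457 − (2.5845) = -5.7302; log[Au⁺] = -5.7302 / 3 = -1.9101; [Au⁺] = 10^(-1.9101) ≈ 0.012 M.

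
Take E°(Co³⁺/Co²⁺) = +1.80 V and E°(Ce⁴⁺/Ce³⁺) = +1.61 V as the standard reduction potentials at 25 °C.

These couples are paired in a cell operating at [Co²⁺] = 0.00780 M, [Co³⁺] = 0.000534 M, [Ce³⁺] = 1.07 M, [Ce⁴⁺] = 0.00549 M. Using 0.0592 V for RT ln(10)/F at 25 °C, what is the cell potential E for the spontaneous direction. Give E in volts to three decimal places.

Co³⁺/Co²⁺ is the cathode (higher E°), Ce⁴⁺/Ce³⁺ the anode: E°cell = +1.80 − (+1.61) = +0.19 V, n = 1.
Overall: Co³⁺(aq) + Ce³⁺(aq) → Co²⁺(aq) + Ce⁴⁺(aq)
Q = [Co²⁺]·[Ce⁴⁺] / ([Co³⁺]·[Ce³⁺]); log Q = -1.125.
E = E° − (0.0592/n) log Q = +0.19 − (0.0592/1)(-1.125) = +0.257 V.

+0.257 V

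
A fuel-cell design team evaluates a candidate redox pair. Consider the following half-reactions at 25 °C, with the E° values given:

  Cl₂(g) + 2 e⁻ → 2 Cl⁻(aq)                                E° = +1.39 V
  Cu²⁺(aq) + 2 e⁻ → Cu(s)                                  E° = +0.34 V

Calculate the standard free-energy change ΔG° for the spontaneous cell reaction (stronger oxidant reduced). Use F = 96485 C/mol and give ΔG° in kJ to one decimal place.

Cl₂/Cl⁻ (E° = +1.39 V) is the cathode; Cu²⁺/Cu (E° = +0.34 V) is the anode, so E°cell = +1.05 V.
Balancing electrons gives n = 2 (lcm of 2 and 2).
ΔG° = −nFE° = −(2)(96485)(+1.05) = -202,618 J = -202.6 kJ.

-202.6 kJ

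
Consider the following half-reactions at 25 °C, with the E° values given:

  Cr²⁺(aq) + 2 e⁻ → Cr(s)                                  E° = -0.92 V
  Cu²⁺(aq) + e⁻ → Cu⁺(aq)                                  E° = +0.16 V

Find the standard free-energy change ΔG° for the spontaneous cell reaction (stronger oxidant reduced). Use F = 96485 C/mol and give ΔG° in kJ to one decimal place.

-208.4 kJ

Cu²⁺/Cu⁺ (E° = +0.16 V) is the cathode; Cr²⁺/Cr (E° = -0.92 V) is the anode, so E°cell = +1.08 V.
Balancing electrons gives n = 2 (lcm of 1 and 2).
ΔG° = −nFE° = −(2)(96485)(+1.08) = -208,408 J = -208.4 kJ.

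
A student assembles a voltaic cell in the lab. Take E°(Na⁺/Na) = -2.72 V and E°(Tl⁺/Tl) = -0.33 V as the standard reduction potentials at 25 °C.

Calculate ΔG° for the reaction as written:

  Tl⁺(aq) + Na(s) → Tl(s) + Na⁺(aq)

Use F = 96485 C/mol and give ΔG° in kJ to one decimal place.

As written, Tl⁺/Tl is reduced (cathode) and Na⁺/Na is oxidised (anode), so E°cell = (-0.33) − (-2.72) = +2.39 V.
Balancing electrons gives n = 1.
ΔG° = −nFE° = −(1)(96485)(+2.39) = -230,599 J = -230.6 kJ.

-230.6 kJ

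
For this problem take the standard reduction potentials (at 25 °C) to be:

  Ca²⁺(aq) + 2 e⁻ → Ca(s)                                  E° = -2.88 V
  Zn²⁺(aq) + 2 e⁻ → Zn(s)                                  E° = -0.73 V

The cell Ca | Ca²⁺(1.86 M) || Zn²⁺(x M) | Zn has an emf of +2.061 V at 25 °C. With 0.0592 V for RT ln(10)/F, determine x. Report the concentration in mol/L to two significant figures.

0.0018 M

Zn²⁺/Zn is the cathode, Ca²⁺/Ca the anode: E°cell = +2.15 V, n = 2.
Overall reaction: Zn²⁺(aq) + Ca(s) → Zn(s) + Ca²⁺(aq); Q = [Ca²⁺]^1/[Zn²⁺]^1.
From E = E° − (0.0592/n) log Q: log Q = (E° − E)·n/0.0592 = (+2.15 − (+2.061))·2/0.0592 = 3.0068.
So 1·log[Zn²⁺] = 1·log(1.86) − log Q = 0.2695 − (3.0068) = -2.7373; [Zn²⁺] = 10^(-2.7373) ≈ 0.0018 M.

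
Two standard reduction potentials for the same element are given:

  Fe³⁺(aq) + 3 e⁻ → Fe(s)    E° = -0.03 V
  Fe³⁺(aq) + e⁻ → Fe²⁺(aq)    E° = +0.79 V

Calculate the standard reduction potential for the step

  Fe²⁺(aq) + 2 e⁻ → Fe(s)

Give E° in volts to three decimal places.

Sequential free energies add, so n₃E°₃ = n₁E°₁ + n₂E°₂.
With n₃ = 3, and the known step contributing 1×(+0.79) V, the unknown satisfies 2·E° = 3×(-0.03) − 1×(+0.79) = -0.880.
E° = -0.880 / 2 = -0.440 V.

-0.440 V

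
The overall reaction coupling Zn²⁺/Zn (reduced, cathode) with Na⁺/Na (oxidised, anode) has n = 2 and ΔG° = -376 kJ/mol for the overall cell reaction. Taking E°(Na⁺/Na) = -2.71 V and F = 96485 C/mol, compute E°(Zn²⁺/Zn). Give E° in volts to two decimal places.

-0.76 V

E°cell = −ΔG°/(nF) = −(-376×10³)/((2)(96485)) = +1.948 V.
Since Zn²⁺/Zn is the cathode and Na⁺/Na the anode, E°cell = E°(Zn²⁺/Zn) − E°(Na⁺/Na).
So E°(Zn²⁺/Zn) = E°cell + E°(Na⁺/Na) = +1.948 + (-2.71) = -0.76 V.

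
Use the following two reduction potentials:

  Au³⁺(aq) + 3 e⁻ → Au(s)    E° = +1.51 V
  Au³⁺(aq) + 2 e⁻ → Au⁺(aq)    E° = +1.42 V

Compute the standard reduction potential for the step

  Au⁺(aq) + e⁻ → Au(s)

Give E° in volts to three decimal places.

Sequential free energies add, so n₃E°₃ = n₁E°₁ + n₂E°₂.
With n₃ = 3, and the known step contributing 2×(+1.42) V, the unknown satisfies 1·E° = 3×(+1.51) − 2×(+1.42) = +1.690.
E° = +1.690 / 1 = +1.690 V.

+1.690 V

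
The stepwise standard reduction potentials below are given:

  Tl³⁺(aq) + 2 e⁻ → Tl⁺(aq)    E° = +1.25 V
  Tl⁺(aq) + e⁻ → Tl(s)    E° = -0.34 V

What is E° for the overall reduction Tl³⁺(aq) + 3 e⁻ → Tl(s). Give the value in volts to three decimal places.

+0.720 V

Since ΔG° = −nFE° is additive over sequential reductions, n₃E°₃ = n₁E°₁ + n₂E°₂.
E°₃ = (2×+1.25 + 1×-0.34) / 3 = (+2.160) / 3 = +0.720 V.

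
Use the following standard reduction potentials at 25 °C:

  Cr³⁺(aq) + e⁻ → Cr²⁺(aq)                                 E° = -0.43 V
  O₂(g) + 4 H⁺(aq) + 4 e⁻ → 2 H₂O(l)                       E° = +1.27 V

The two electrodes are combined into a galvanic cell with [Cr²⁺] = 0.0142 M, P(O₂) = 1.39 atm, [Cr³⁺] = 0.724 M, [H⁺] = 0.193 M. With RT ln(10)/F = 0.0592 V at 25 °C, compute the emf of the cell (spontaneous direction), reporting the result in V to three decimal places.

+1.559 V

O₂/H₂O is the cathode (higher E°), Cr³⁺/Cr²⁺ the anode: E°cell = +1.27 − (-0.43) = +1.70 V, n = 4.
Overall: O₂(g) + 4 H⁺(aq) + 4 Cr²⁺(aq) → 2 H₂O(l) + 4 Cr³⁺(aq)
Q = [Cr³⁺]^4 / (P(O₂)·[H⁺]^4·[Cr²⁺]^4); log Q = 9.545.
E = E° − (0.0592/n) log Q = +1.70 − (0.0592/4)(9.545) = +1.559 V.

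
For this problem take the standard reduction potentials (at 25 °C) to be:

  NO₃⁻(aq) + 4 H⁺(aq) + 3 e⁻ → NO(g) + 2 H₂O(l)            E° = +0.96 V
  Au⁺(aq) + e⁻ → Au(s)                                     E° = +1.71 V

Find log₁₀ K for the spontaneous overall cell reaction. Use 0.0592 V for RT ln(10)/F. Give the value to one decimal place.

Cathode: Au⁺/Au; anode: NO₃⁻/NO. E°cell = +0.75 V, n = 3.
log K = nE°cell / 0.0592 = (3)(+0.75) / 0.0592 = 38.0.

38.0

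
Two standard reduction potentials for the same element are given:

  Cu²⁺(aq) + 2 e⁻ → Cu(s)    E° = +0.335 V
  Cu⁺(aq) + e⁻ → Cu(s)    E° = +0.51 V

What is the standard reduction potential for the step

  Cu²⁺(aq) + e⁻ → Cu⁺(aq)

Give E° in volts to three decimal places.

Sequential free energies add, so n₃E°₃ = n₁E°₁ + n₂E°₂.
With n₃ = 2, and the known step contributing 1×(+0.51) V, the unknown satisfies 1·E° = 2×(+0.335) − 1×(+0.51) = +0.160.
E° = +0.160 / 1 = +0.160 V.

+0.160 V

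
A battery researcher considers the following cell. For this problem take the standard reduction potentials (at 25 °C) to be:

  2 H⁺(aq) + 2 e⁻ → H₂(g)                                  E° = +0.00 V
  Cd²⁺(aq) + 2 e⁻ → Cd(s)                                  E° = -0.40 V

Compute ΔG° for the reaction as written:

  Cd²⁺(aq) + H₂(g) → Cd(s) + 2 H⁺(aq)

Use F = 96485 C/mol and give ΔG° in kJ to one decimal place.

As written, Cd²⁺/Cd is reduced (cathode) and H⁺/H₂ is oxidised (anode), so E°cell = (-0.40) − (+0.00) = -0.40 V.
Balancing electrons gives n = 2.
ΔG° = −nFE° = −(2)(96485)(-0.40) = 77,188 J = +77.2 kJ.

+77.2 kJ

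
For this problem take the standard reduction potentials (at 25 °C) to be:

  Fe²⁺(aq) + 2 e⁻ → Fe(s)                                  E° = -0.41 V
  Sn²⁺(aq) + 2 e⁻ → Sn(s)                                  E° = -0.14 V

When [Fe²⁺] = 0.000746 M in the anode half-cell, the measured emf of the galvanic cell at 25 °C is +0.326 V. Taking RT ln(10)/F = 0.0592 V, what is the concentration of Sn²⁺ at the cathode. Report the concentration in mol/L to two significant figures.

0.058 M

Sn²⁺/Sn is the cathode, Fe²⁺/Fe the anode: E°cell = +0.27 V, n = 2.
Overall reaction: Sn²⁺(aq) + Fe(s) → Sn(s) + Fe²⁺(aq); Q = [Fe²⁺]^1/[Sn²⁺]^1.
From E = E° − (0.0592/n) log Q: log Q = (E° − E)·n/0.0592 = (+0.27 − (+0.326))·2/0.0592 = -1.8919.
So 1·log[Sn²⁺] = 1·log(0.000746) − log Q = -3.1273 − (-1.8919) = -1.2354; [Sn²⁺] = 10^(-1.2354) ≈ 0.058 M.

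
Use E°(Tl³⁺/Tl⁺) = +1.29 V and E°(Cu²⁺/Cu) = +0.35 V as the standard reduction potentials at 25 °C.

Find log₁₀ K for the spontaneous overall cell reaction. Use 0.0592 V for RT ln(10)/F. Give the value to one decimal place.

31.8

Cathode: Tl³⁺/Tl⁺; anode: Cu²⁺/Cu. E°cell = +0.94 V, n = 2.
log K = nE°cell / 0.0592 = (2)(+0.94) / 0.0592 = 31.8.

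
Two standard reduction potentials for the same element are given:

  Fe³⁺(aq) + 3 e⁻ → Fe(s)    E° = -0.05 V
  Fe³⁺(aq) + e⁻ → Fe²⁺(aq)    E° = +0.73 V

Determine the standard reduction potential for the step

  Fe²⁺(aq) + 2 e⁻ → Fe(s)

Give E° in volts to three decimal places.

-0.440 V

Sequential free energies add, so n₃E°₃ = n₁E°₁ + n₂E°₂.
With n₃ = 3, and the known step contributing 1×(+0.73) V, the unknown satisfies 2·E° = 3×(-0.05) − 1×(+0.73) = -0.880.
E° = -0.880 / 2 = -0.440 V.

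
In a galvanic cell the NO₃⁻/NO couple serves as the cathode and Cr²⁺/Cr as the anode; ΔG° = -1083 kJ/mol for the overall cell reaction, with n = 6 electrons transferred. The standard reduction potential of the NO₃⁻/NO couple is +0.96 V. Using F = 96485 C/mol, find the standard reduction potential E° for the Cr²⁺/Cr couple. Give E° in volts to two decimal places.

-0.91 V

E°cell = −ΔG°/(nF) = −(-1083×10³)/((6)(96485)) = +1.871 V.
Since NO₃⁻/NO is the cathode and Cr²⁺/Cr the anode, E°cell = E°(NO₃⁻/NO) − E°(Cr²⁺/Cr).
So E°(Cr²⁺/Cr) = E°(NO₃⁻/NO) − E°cell = (+0.96) − (+1.871) = -0.91 V.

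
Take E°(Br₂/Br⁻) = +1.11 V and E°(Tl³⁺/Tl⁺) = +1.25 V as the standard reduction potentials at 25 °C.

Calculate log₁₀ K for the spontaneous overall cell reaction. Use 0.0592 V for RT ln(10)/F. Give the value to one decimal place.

4.7

Cathode: Tl³⁺/Tl⁺; anode: Br₂/Br⁻. E°cell = +0.14 V, n = 2.
log K = nE°cell / 0.0592 = (2)(+0.14) / 0.0592 = 4.7.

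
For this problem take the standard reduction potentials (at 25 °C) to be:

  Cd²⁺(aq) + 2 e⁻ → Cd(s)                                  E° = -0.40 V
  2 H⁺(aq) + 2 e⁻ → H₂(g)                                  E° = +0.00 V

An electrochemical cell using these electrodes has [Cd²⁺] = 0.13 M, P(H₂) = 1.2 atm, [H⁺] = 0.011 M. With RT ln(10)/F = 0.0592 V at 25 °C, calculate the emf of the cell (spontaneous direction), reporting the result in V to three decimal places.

H⁺/H₂ is the cathode (higher E°), Cd²⁺/Cd the anode: E°cell = +0.00 − (-0.40) = +0.40 V, n = 2.
Overall: 2 H⁺(aq) + Cd(s) → H₂(g) + Cd²⁺(aq)
Q = P(H₂)·[Cd²⁺] / ([H⁺]^2); log Q = 3.110.
E = E° − (0.0592/n) log Q = +0.40 − (0.0592/2)(3.110) = +0.308 V.

+0.308 V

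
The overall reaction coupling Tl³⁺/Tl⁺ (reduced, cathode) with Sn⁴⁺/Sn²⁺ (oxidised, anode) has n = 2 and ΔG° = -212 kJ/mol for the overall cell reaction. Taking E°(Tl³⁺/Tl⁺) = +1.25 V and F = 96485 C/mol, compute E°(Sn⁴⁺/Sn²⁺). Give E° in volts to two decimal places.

E°cell = −ΔG°/(nF) = −(-212×10³)/((2)(96485)) = +1.099 V.
Since Tl³⁺/Tl⁺ is the cathode and Sn⁴⁺/Sn²⁺ the anode, E°cell = E°(Tl³⁺/Tl⁺) − E°(Sn⁴⁺/Sn²⁺).
So E°(Sn⁴⁺/Sn²⁺) = E°(Tl³⁺/Tl⁺) − E°cell = (+1.25) − (+1.099) = +0.15 V.

+0.15 V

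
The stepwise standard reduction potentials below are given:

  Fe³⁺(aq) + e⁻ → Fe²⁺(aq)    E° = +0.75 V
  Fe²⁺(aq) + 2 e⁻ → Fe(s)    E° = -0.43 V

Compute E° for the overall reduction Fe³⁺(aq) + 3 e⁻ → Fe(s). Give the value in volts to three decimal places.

Standard free energies of sequential steps add: ΔG°₃ = ΔG°₁ + ΔG°₂, so n₃E°₃ = n₁E°₁ + n₂E°₂.
E°₃ = (1×+0.75 + 2×-0.43) / 3 = (-0.110) / 3 = -0.037 V.

-0.037 V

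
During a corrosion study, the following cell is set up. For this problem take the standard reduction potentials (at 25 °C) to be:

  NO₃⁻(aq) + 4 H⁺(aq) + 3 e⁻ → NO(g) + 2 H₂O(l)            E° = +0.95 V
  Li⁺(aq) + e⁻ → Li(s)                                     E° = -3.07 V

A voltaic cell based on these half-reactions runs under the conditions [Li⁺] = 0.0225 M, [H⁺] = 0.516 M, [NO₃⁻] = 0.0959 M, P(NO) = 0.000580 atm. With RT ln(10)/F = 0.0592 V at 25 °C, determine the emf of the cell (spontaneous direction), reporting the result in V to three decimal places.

+4.139 V

NO₃⁻/NO is the cathode (higher E°), Li⁺/Li the anode: E°cell = +0.95 − (-3.07) = +4.02 V, n = 3.
Overall: NO₃⁻(aq) + 4 H⁺(aq) + 3 Li(s) → NO(g) + 2 H₂O(l) + 3 Li⁺(aq)
Q = P(NO)·[Li⁺]^3 / ([NO₃⁻]·[H⁺]^4); log Q = -6.012.
E = E° − (0.0592/n) log Q = +4.02 − (0.0592/3)(-6.012) = +4.139 V.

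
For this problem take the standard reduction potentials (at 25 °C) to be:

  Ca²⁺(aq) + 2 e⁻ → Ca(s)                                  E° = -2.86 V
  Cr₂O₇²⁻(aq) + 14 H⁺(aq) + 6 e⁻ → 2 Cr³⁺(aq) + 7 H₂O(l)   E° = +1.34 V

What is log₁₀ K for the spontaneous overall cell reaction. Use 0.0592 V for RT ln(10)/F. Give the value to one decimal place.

425.7

Cathode: Cr₂O₇²⁻/Cr³⁺; anode: Ca²⁺/Ca. E°cell = +4.20 V, n = 6.
log K = nE°cell / 0.0592 = (6)(+4.20) / 0.0592 = 425.7.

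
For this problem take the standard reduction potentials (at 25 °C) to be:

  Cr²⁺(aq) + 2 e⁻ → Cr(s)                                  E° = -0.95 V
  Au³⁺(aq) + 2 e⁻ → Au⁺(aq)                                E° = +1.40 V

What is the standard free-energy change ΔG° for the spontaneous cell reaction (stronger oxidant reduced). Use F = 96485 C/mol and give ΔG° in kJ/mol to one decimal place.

-453.5 kJ/mol

Au³⁺/Au⁺ (E° = +1.40 V) is the cathode; Cr²⁺/Cr (E° = -0.95 V) is the anode, so E°cell = +2.35 V.
Balancing electrons gives n = 2 (lcm of 2 and 2).
ΔG° = −nFE° = −(2)(96485)(+2.35) = -453,480 J = -453.5 kJ/mol.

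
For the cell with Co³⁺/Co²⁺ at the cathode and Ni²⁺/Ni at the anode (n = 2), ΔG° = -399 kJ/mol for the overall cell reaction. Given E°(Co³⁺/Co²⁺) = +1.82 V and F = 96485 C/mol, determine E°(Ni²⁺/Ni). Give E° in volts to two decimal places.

E°cell = −ΔG°/(nF) = −(-399×10³)/((2)(96485)) = +2.068 V.
Since Co³⁺/Co²⁺ is the cathode and Ni²⁺/Ni the anode, E°cell = E°(Co³⁺/Co²⁺) − E°(Ni²⁺/Ni).
So E°(Ni²⁺/Ni) = E°(Co³⁺/Co²⁺) − E°cell = (+1.82) − (+2.068) = -0.25 V.

-0.25 V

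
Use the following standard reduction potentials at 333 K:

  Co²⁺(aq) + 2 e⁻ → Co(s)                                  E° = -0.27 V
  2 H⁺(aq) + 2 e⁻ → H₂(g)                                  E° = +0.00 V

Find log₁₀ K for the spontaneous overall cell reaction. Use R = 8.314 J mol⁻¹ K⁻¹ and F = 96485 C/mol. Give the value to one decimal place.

Cathode: H⁺/H₂; anode: Co²⁺/Co. E°cell = (+0.00) − (-0.27) = +0.27 V, with n = 2.
ΔG° = −nFE° = −RT ln K, so ln K = nFE°/(RT) = (2)(96485)(+0.27) / ((8.314)(333)) = 18.819.
log₁₀ K = 18.819 / ln 10 = 8.2.

8.2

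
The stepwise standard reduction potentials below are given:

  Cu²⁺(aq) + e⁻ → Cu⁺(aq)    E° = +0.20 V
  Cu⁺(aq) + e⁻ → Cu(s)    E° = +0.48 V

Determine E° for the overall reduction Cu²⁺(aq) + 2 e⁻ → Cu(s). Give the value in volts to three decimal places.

Standard free energies of sequential steps add: ΔG°₃ = ΔG°₁ + ΔG°₂, so n₃E°₃ = n₁E°₁ + n₂E°₂.
E°₃ = (1×+0.20 + 1×+0.48) / 2 = (+0.680) / 2 = +0.340 V.

+0.340 V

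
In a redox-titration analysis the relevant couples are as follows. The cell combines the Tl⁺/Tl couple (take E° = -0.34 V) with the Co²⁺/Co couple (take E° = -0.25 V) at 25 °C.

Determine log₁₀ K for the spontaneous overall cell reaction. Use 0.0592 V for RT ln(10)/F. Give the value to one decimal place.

Cathode: Co²⁺/Co; anode: Tl⁺/Tl. E°cell = +0.09 V, n = 2.
log K = nE°cell / 0.0592 = (2)(+0.09) / 0.0592 = 3.0.

3.0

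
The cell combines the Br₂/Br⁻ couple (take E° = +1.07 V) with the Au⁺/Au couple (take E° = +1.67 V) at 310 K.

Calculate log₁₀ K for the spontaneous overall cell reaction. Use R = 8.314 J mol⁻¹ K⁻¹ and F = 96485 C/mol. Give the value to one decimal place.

Cathode: Au⁺/Au; anode: Br₂/Br⁻. E°cell = (+1.67) − (+1.07) = +0.60 V, with n = 2.
ΔG° = −nFE° = −RT ln K, so ln K = nFE°/(RT) = (2)(96485)(+0.60) / ((8.314)(310)) = 44.923.
log₁₀ K = 44.923 / ln 10 = 19.5.

19.5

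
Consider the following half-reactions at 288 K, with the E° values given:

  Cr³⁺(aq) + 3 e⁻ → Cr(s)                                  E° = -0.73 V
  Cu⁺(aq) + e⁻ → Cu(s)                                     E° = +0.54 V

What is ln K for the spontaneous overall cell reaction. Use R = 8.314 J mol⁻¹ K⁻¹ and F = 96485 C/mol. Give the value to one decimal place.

Cathode: Cu⁺/Cu; anode: Cr³⁺/Cr. E°cell = (+0.54) − (-0.73) = +1.27 V, with n = 3.
ΔG° = −nFE° = −RT ln K, so ln K = nFE°/(RT) = (3)(96485)(+1.27) / ((8.314)(288)) = 153.526.

153.5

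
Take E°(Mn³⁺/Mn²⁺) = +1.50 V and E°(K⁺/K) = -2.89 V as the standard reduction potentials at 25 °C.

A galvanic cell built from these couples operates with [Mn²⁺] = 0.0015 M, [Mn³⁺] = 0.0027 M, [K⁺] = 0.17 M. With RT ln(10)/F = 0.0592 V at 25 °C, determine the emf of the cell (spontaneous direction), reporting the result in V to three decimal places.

+4.451 V

Mn³⁺/Mn²⁺ is the cathode (higher E°), K⁺/K the anode: E°cell = +1.50 − (-2.89) = +4.39 V, n = 1.
Overall: Mn³⁺(aq) + K(s) → Mn²⁺(aq) + K⁺(aq)
Q = [Mn²⁺]·[K⁺] / ([Mn³⁺]); log Q = -1.025.
E = E° − (0.0592/n) log Q = +4.39 − (0.0592/1)(-1.025) = +4.451 V.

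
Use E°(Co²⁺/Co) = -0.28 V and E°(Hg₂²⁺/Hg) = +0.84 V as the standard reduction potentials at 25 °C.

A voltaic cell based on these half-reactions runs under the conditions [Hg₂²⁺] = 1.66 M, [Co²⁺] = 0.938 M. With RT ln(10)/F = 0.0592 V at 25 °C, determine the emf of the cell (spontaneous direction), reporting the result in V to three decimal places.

+1.127 V

Hg₂²⁺/Hg is the cathode (higher E°), Co²⁺/Co the anode: E°cell = +0.84 − (-0.28) = +1.12 V, n = 2.
Overall: Hg₂²⁺(aq) + Co(s) → 2 Hg(l) + Co²⁺(aq)
Q = [Co²⁺] / ([Hg₂²⁺]); log Q = -0.248.
E = E° − (0.0592/n) log Q = +1.12 − (0.0592/2)(-0.248) = +1.127 V.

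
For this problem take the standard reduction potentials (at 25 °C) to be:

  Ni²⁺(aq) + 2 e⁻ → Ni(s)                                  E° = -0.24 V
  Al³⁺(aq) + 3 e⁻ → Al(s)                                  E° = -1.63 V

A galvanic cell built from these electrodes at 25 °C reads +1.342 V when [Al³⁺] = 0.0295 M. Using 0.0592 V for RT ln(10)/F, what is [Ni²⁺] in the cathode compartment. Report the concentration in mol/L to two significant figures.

0.0023 M

Ni²⁺/Ni is the cathode, Al³⁺/Al the anode: E°cell = +1.39 V, n = 6.
Overall reaction: 3 Ni²⁺(aq) + 2 Al(s) → 3 Ni(s) + 2 Al³⁺(aq); Q = [Al³⁺]^2/[Ni²⁺]^3.
From E = E° − (0.0592/n) log Q: log Q = (E° − E)·n/0.0592 = (+1.39 − (+1.342))·6/0.0592 = 4.8649.
So 3·log[Ni²⁺] = 2·log(0.0295) − log Q = -3.0604 − (4.8649) = -7.9253; log[Ni²⁺] = -7.9253 / 3 = -2.6418; [Ni²⁺] = 10^(-2.6418) ≈ 0.0023 M.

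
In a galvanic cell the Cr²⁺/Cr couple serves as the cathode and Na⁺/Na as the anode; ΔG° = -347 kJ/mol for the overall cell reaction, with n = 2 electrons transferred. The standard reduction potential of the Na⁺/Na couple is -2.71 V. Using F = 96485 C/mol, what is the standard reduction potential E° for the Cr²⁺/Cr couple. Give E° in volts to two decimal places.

-0.91 V

E°cell = −ΔG°/(nF) = −(-347×10³)/((2)(96485)) = +1.798 V.
Since Cr²⁺/Cr is the cathode and Na⁺/Na the anode, E°cell = E°(Cr²⁺/Cr) − E°(Na⁺/Na).
So E°(Cr²⁺/Cr) = E°cell + E°(Na⁺/Na) = +1.798 + (-2.71) = -0.91 V.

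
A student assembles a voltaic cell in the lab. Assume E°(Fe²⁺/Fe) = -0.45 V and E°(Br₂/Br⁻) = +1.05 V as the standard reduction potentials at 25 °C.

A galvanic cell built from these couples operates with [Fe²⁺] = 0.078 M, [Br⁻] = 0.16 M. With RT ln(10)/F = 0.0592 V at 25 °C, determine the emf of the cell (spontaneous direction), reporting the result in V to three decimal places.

Br₂/Br⁻ is the cathode (higher E°), Fe²⁺/Fe the anode: E°cell = +1.05 − (-0.45) = +1.50 V, n = 2.
Overall: Br₂(l) + Fe(s) → 2 Br⁻(aq) + Fe²⁺(aq)
Q = [Br⁻]^2·[Fe²⁺]; log Q = -2.700.
E = E° − (0.0592/n) log Q = +1.50 − (0.0592/2)(-2.700) = +1.580 V.

+1.580 V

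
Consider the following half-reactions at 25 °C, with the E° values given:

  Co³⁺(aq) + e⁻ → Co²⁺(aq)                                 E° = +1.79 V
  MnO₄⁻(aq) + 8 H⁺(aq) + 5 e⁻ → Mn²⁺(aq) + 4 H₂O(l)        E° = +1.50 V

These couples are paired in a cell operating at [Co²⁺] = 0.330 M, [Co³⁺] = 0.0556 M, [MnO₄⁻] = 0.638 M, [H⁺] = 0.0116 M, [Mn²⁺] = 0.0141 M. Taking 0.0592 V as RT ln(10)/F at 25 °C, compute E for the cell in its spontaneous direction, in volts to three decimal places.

Co³⁺/Co²⁺ is the cathode (higher E°), MnO₄⁻/Mn²⁺ the anode: E°cell = +1.79 − (+1.50) = +0.29 V, n = 5.
Overall: 5 Co³⁺(aq) + Mn²⁺(aq) + 4 H₂O(l) → 5 Co²⁺(aq) + MnO₄⁻(aq) + 8 H⁺(aq)
Q = [Co²⁺]^5·[MnO₄⁻]·[H⁺]^8 / ([Co³⁺]^5·[Mn²⁺]); log Q = -9.962.
E = E° − (0.0592/n) log Q = +0.29 − (0.0592/5)(-9.962) = +0.408 V.

+0.408 V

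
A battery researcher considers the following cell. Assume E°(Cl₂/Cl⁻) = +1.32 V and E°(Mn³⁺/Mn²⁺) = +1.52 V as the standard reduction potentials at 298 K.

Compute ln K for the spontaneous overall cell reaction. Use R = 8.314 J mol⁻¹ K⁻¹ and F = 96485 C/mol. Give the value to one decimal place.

Cathode: Mn³⁺/Mn²⁺; anode: Cl₂/Cl⁻. E°cell = (+1.52) − (+1.32) = +0.20 V, with n = 2.
ΔG° = −nFE° = −RT ln K, so ln K = nFE°/(RT) = (2)(96485)(+0.20) / ((8.314)(298)) = 15.577.

15.6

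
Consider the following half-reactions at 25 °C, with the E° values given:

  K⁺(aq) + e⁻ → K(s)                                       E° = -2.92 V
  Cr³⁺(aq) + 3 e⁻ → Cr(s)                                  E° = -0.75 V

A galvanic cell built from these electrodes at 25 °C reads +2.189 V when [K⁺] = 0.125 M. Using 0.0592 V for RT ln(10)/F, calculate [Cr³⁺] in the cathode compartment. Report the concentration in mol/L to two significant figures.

0.018 M

Cr³⁺/Cr is the cathode, K⁺/K the anode: E°cell = +2.17 V, n = 3.
Overall reaction: Cr³⁺(aq) + 3 K(s) → Cr(s) + 3 K⁺(aq); Q = [K⁺]^3/[Cr³⁺]^1.
From E = E° − (0.0592/n) log Q: log Q = (E° − E)·n/0.0592 = (+2.17 − (+2.189))·3/0.0592 = -0.9628.
So 1·log[Cr³⁺] = 3·log(0.125) − log Q = -2.7093 − (-0.9628) = -1.7465; [Cr³⁺] = 10^(-1.7465) ≈ 0.018 M.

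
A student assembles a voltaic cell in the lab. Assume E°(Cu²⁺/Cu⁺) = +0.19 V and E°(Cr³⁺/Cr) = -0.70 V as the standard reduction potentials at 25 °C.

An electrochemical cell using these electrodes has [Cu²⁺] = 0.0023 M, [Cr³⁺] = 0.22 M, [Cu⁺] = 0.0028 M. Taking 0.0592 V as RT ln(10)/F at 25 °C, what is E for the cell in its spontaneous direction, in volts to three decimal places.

+0.898 V

Cu²⁺/Cu⁺ is the cathode (higher E°), Cr³⁺/Cr the anode: E°cell = +0.19 − (-0.70) = +0.89 V, n = 3.
Overall: 3 Cu²⁺(aq) + Cr(s) → 3 Cu⁺(aq) + Cr³⁺(aq)
Q = [Cu⁺]^3·[Cr³⁺] / ([Cu²⁺]^3); log Q = -0.401.
E = E° − (0.0592/n) log Q = +0.89 − (0.0592/3)(-0.401) = +0.898 V.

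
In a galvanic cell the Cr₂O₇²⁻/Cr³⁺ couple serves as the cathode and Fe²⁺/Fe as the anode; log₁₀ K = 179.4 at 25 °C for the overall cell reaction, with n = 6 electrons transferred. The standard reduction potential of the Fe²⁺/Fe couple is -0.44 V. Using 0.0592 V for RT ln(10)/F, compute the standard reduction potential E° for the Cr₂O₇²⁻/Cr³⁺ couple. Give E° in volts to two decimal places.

E°cell = (0.0592/n)·log K = (0.0592/6)(179.4) = +1.770 V.
Since Cr₂O₇²⁻/Cr³⁺ is the cathode and Fe²⁺/Fe the anode, E°cell = E°(Cr₂O₇²⁻/Cr³⁺) − E°(Fe²⁺/Fe).
So E°(Cr₂O₇²⁻/Cr³⁺) = E°cell + E°(Fe²⁺/Fe) = +1.770 + (-0.44) = +1.33 V.

+1.33 V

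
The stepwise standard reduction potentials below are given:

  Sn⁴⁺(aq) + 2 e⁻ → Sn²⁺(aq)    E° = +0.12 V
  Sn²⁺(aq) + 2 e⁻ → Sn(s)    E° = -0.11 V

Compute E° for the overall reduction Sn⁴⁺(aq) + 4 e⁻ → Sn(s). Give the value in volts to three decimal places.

+0.005 V

Standard free energies of sequential steps add: ΔG°₃ = ΔG°₁ + ΔG°₂, so n₃E°₃ = n₁E°₁ + n₂E°₂.
E°₃ = (2×+0.12 + 2×-0.11) / 4 = (+0.020) / 4 = +0.005 V.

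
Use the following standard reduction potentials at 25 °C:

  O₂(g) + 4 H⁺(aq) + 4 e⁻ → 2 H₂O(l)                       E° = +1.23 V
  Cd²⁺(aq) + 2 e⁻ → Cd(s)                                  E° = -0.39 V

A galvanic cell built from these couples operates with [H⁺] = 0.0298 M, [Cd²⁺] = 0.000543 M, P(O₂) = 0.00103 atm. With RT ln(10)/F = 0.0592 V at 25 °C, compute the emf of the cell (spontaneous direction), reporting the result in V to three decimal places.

O₂/H₂O is the cathode (higher E°), Cd²⁺/Cd the anode: E°cell = +1.23 − (-0.39) = +1.62 V, n = 4.
Overall: O₂(g) + 4 H⁺(aq) + 2 Cd(s) → 2 H₂O(l) + 2 Cd²⁺(aq)
Q = [Cd²⁺]^2 / (P(O₂)·[H⁺]^4); log Q = 2.560.
E = E° − (0.0592/n) log Q = +1.62 − (0.0592/4)(2.560) = +1.582 V.

+1.582 V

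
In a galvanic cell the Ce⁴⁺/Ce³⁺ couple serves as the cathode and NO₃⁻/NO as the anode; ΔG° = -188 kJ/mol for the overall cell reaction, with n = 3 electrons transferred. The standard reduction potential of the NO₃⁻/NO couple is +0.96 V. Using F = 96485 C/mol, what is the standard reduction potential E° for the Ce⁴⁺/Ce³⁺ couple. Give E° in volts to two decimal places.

E°cell = −ΔG°/(nF) = −(-188×10³)/((3)(96485)) = +0.649 V.
Since Ce⁴⁺/Ce³⁺ is the cathode and NO₃⁻/NO the anode, E°cell = E°(Ce⁴⁺/Ce³⁺) − E°(NO₃⁻/NO).
So E°(Ce⁴⁺/Ce³⁺) = E°cell + E°(NO₃⁻/NO) = +0.649 + (+0.96) = +1.61 V.

+1.61 V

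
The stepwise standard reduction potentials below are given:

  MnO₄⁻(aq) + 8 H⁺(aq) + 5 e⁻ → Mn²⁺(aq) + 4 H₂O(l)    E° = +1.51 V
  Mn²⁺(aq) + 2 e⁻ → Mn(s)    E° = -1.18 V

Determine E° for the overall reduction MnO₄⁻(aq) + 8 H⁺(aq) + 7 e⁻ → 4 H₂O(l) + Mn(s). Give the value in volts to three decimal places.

+0.741 V

Since ΔG° = −nFE° is additive over sequential reductions, n₃E°₃ = n₁E°₁ + n₂E°₂.
E°₃ = (5×+1.51 + 2×-1.18) / 7 = (+5.190) / 7 = +0.741 V.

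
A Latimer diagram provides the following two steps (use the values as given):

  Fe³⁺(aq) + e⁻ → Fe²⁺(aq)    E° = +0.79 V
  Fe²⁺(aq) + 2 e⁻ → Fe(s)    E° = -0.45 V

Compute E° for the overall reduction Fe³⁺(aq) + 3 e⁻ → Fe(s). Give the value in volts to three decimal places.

Adding the free-energy changes (−nFE°) of the two steps gives −n₃FE°₃ = −n₁FE°₁ − n₂FE°₂.
E°₃ = (1×+0.79 + 2×-0.45) / 3 = (-0.110) / 3 = -0.037 V.

-0.037 V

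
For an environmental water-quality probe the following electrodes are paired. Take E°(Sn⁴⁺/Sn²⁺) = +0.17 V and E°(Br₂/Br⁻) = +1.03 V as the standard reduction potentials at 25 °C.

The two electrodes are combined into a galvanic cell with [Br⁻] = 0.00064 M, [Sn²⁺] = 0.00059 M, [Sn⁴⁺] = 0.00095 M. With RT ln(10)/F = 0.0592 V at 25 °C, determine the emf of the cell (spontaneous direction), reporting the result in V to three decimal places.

Br₂/Br⁻ is the cathode (higher E°), Sn⁴⁺/Sn²⁺ the anode: E°cell = +1.03 − (+0.17) = +0.86 V, n = 2.
Overall: Br₂(l) + Sn²⁺(aq) → 2 Br⁻(aq) + Sn⁴⁺(aq)
Q = [Br⁻]^2·[Sn⁴⁺] / ([Sn²⁺]); log Q = -6.181.
E = E° − (0.0592/n) log Q = +0.86 − (0.0592/2)(-6.181) = +1.043 V.

+1.043 V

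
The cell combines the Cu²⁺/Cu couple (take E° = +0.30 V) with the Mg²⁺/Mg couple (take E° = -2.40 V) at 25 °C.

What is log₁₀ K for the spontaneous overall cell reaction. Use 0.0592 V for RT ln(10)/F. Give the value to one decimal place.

Cathode: Cu²⁺/Cu; anode: Mg²⁺/Mg. E°cell = +2.70 V, n = 2.
log K = nE°cell / 0.0592 = (2)(+2.70) / 0.0592 = 91.2.

91.2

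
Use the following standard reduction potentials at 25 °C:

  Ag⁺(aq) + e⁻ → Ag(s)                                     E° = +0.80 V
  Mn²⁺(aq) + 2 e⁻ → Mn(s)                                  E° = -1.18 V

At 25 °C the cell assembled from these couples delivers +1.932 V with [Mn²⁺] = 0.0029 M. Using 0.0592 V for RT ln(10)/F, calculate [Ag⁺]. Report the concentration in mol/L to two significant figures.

Ag⁺/Ag is the cathode, Mn²⁺/Mn the anode: E°cell = +1.98 V, n = 2.
Overall reaction: 2 Ag⁺(aq) + Mn(s) → 2 Ag(s) + Mn²⁺(aq); Q = [Mn²⁺]^1/[Ag⁺]^2.
From E = E° − (0.0592/n) log Q: log Q = (E° − E)·n/0.0592 = (+1.98 − (+1.932))·2/0.0592 = 1.6216.
So 2·log[Ag⁺] = 1·log(0.0029) − log Q = -2.5376 − (1.6216) = -4.1592; log[Ag⁺] = -4.1592 / 2 = -2.0796; [Ag⁺] = 10^(-2.0796) ≈ 0.0083 M.

0.0083 M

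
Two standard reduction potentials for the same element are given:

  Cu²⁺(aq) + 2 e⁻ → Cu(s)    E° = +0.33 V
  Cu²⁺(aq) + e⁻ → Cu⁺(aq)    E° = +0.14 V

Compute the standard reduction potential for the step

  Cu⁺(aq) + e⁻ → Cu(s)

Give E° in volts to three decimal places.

Sequential free energies add, so n₃E°₃ = n₁E°₁ + n₂E°₂.
With n₃ = 2, and the known step contributing 1×(+0.14) V, the unknown satisfies 1·E° = 2×(+0.33) − 1×(+0.14) = +0.520.
E° = +0.520 / 1 = +0.520 V.

+0.520 V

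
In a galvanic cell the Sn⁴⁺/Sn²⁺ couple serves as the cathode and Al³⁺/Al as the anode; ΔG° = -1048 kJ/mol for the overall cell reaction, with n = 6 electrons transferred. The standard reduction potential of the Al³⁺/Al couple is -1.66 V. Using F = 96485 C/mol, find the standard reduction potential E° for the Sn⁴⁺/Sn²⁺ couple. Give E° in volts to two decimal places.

E°cell = −ΔG°/(nF) = −(-1048×10³)/((6)(96485)) = +1.810 V.
Since Sn⁴⁺/Sn²⁺ is the cathode and Al³⁺/Al the anode, E°cell = E°(Sn⁴⁺/Sn²⁺) − E°(Al³⁺/Al).
So E°(Sn⁴⁺/Sn²⁺) = E°cell + E°(Al³⁺/Al) = +1.810 + (-1.66) = +0.15 V.

+0.15 V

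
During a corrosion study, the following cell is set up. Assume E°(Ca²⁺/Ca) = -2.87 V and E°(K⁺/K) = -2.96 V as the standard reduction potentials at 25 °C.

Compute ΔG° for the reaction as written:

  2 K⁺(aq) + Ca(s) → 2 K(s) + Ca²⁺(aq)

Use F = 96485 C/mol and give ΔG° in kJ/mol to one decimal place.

As written, K⁺/K is reduced (cathode) and Ca²⁺/Ca is oxidised (anode), so E°cell = (-2.96) − (-2.87) = -0.09 V.
Balancing electrons gives n = 2.
ΔG° = −nFE° = −(2)(96485)(-0.09) = 17,367 J = +17.4 kJ/mol.

+17.4 kJ/mol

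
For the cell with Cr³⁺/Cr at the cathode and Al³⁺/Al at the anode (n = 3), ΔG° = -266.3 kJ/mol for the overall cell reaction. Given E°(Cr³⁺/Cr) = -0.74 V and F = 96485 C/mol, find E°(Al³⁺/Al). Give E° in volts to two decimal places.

E°cell = −ΔG°/(nF) = −(-266.3×10³)/((3)(96485)) = +0.920 V.
Since Cr³⁺/Cr is the cathode and Al³⁺/Al the anode, E°cell = E°(Cr³⁺/Cr) − E°(Al³⁺/Al).
So E°(Al³⁺/Al) = E°(Cr³⁺/Cr) − E°cell = (-0.74) − (+0.920) = -1.66 V.

-1.66 V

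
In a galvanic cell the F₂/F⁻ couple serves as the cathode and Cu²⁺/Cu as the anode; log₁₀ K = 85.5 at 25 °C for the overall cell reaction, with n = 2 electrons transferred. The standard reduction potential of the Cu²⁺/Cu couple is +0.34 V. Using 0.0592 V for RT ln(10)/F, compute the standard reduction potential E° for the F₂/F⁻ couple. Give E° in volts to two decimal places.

+2.87 V

E°cell = (0.0592/n)·log K = (0.0592/2)(85.5) = +2.531 V.
Since F₂/F⁻ is the cathode and Cu²⁺/Cu the anode, E°cell = E°(F₂/F⁻) − E°(Cu²⁺/Cu).
So E°(F₂/F⁻) = E°cell + E°(Cu²⁺/Cu) = +2.531 + (+0.34) = +2.87 V.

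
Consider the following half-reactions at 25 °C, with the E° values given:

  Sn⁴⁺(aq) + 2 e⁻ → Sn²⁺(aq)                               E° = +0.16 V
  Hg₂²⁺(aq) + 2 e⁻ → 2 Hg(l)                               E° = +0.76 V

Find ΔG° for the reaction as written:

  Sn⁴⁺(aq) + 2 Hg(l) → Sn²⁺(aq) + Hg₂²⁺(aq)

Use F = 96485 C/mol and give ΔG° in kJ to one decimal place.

As written, Sn⁴⁺/Sn²⁺ is reduced (cathode) and Hg₂²⁺/Hg is oxidised (anode), so E°cell = (+0.16) − (+0.76) = -0.60 V.
Balancing electrons gives n = 2.
ΔG° = −nFE° = −(2)(96485)(-0.60) = 115,782 J = +115.8 kJ.

+115.8 kJ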